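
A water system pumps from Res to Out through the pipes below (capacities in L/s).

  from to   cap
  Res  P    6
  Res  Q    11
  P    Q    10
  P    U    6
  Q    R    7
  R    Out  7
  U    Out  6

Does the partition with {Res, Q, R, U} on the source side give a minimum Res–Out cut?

Given cut capacity: 6 + 7 + 6 = 19.
Augment Res→P→U→Out: bottleneck 6, flow now 6.
Augment Res→Q→R→Out: bottleneck 7, flow now 13.
No augmenting path remains; maximum flow = 13.
In the residual graph, reachable from Res: {Res, Q}.
Min-cut edges: Res→P (6), Q→R (7); capacity 6 + 7 = 13.
Cut capacity 19 exceeds the max flow 13, so it is not minimum.

No — its capacity is 19, but the minimum cut has capacity 13.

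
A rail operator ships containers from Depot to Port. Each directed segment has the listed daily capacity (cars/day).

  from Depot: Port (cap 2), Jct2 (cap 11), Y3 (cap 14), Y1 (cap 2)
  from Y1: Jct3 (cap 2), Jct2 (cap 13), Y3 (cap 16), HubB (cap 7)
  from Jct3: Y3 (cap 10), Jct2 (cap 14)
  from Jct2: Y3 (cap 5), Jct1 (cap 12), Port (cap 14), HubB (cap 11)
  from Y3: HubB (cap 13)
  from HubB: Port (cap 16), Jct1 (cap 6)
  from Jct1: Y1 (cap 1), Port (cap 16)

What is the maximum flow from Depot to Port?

28

Augment Depot→Port: bottleneck 2, flow now 2.
Augment Depot→Jct2→Port: bottleneck 11, flow now 13.
Augment Depot→Y1→Jct2→Port: bottleneck 2, flow now 15.
Augment Depot→Y3→HubB→Port: bottleneck 13, flow now 28.
No augmenting path remains; maximum flow = 28.
In the residual graph, reachable from Depot: {Depot, Y3}.
Min-cut edges: Depot→Y1 (2), Depot→Jct2 (11), Depot→Port (2), Y3→HubB (13); capacity 2 + 11 + 2 + 13 = 28.
This cut is saturated, so no flow can exceed 28.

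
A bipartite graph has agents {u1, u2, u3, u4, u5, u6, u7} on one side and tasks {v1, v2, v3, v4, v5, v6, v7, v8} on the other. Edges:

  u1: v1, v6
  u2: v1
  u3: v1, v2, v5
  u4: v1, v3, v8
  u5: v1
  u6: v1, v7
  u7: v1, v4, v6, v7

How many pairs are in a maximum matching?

Unit-capacity flow: source→left, listed edges, right→sink; max matching = max flow.
Augmenting path u1→v1 (+1); matched 1.
Augmenting path u3→v2 (+1); matched 2.
Augmenting path u4→v3 (+1); matched 3.
Augmenting path u6→v7 (+1); matched 4.
Augmenting path u7→v4 (+1); matched 5.
Augmenting path u2→v1→u1→v6 (+1); matched 6.
No augmenting path remains; maximum matching = 6.
König certificate: {u1, u3, u4, u6, u7, v1} is a vertex cover of size 6 (every listed pair touches it), so no matching can be larger.

6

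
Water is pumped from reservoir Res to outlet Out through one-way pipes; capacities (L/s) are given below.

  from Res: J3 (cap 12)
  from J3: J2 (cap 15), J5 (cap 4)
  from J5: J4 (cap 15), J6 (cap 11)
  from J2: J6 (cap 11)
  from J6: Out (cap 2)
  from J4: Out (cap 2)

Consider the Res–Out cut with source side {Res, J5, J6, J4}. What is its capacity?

16

Edges leaving {Res, J5, J6, J4}: Res→J3 (12), J6→Out (2), J4→Out (2).
Cut capacity = 12 + 2 + 2 = 16.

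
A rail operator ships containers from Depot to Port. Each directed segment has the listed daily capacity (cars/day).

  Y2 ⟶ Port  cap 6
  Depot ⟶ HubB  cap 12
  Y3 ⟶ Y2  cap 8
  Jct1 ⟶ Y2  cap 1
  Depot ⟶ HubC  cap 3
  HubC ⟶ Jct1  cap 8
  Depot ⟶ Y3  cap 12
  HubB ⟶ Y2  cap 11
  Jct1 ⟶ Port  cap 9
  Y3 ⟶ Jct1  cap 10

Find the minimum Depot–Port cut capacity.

Augment Depot→HubC→Jct1→Port: bottleneck 3, flow now 3.
Augment Depot→Y3→Jct1→Port: bottleneck 6, flow now 9.
Augment Depot→Y3→Y2→Port: bottleneck 6, flow now 15.
No augmenting path remains; maximum flow = 15.
By max-flow min-cut, the minimum cut capacity equals the max flow.
In the residual graph, reachable from Depot: {Depot, HubC, Y3, HubB, Jct1, Y2}.
Min-cut edges: Jct1→Port (9), Y2→Port (6); capacity 9 + 6 = 15.

15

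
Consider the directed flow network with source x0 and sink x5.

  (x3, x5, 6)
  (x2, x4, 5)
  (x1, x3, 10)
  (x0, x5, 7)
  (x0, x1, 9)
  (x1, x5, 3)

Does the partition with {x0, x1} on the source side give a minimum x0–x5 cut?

No — its capacity is 20, but the minimum cut has capacity 16.

Given cut capacity: 7 + 10 + 3 = 20.
Augment x0→x5: bottleneck 7, flow now 7.
Augment x0→x1→x5: bottleneck 3, flow now 10.
Augment x0→x1→x3→x5: bottleneck 6, flow now 16.
No augmenting path remains; maximum flow = 16.
In the residual graph, reachable from x0: {x0}.
Min-cut edges: x0→x1 (9), x0→x5 (7); capacity 9 + 7 = 16.
Cut capacity 20 exceeds the max flow 16, so it is not minimum.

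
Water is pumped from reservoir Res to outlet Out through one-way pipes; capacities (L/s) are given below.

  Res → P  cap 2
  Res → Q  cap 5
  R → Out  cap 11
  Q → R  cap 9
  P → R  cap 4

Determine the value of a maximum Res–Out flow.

7

Augment Res→P→R→Out: bottleneck 2, flow now 2.
Augment Res→Q→R→Out: bottleneck 5, flow now 7.
No augmenting path remains; maximum flow = 7.
In the residual graph, reachable from Res: {Res}.
Min-cut edges: Res→P (2), Res→Q (5); capacity 2 + 5 = 7.
This cut is saturated, so no flow can exceed 7.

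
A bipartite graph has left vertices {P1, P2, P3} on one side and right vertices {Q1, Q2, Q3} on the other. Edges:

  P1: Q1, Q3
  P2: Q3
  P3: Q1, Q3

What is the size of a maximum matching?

Unit-capacity flow: source→left, listed edges, right→sink; max matching = max flow.
Augmenting path P1→Q1 (+1); matched 1.
Augmenting path P2→Q3 (+1); matched 2.
No augmenting path remains; maximum matching = 2.
König certificate: {Q1, Q3} is a vertex cover of size 2 (every listed pair touches it), so no matching can be larger.

2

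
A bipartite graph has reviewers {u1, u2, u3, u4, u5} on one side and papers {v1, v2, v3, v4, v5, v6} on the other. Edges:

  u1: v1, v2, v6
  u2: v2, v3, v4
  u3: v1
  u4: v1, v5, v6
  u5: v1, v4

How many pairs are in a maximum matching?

Unit-capacity flow: source→left, listed edges, right→sink; max matching = max flow.
Augmenting path u1→v1 (+1); matched 1.
Augmenting path u2→v2 (+1); matched 2.
Augmenting path u4→v5 (+1); matched 3.
Augmenting path u5→v4 (+1); matched 4.
Augmenting path u3→v1→u1→v6 (+1); matched 5.
No augmenting path remains; maximum matching = 5.
König certificate: {u1, u2, u3, u4, u5} is a vertex cover of size 5 (every listed pair touches it), so no matching can be larger.

5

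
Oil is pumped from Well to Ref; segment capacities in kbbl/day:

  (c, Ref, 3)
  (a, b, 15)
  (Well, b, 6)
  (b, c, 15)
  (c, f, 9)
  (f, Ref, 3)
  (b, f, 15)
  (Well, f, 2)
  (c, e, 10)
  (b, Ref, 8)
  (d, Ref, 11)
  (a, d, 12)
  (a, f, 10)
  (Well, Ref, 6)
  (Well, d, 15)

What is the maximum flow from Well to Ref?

Augment Well→Ref: bottleneck 6, flow now 6.
Augment Well→b→Ref: bottleneck 6, flow now 12.
Augment Well→d→Ref: bottleneck 11, flow now 23.
Augment Well→f→Ref: bottleneck 2, flow now 25.
No augmenting path remains; maximum flow = 25.
In the residual graph, reachable from Well: {Well, d}.
Min-cut edges: Well→b (6), Well→f (2), Well→Ref (6), d→Ref (11); capacity 6 + 2 + 6 + 11 = 25.
This cut is saturated, so no flow can exceed 25.

25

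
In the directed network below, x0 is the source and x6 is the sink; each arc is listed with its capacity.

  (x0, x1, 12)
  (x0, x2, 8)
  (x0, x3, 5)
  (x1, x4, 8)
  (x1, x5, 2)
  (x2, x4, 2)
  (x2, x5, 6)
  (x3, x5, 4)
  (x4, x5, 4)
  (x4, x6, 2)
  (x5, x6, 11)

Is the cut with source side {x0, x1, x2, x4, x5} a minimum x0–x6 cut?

No — its capacity is 18, but the minimum cut has capacity 13.

Given cut capacity: 5 + 2 + 11 = 18.
Augment x0→x1→x4→x6: bottleneck 2, flow now 2.
Augment x0→x1→x5→x6: bottleneck 2, flow now 4.
Augment x0→x2→x5→x6: bottleneck 6, flow now 10.
Augment x0→x3→x5→x6: bottleneck 3, flow now 13.
No augmenting path remains; maximum flow = 13.
In the residual graph, reachable from x0: {x0, x1, x2, x3, x4, x5}.
Min-cut edges: x4→x6 (2), x5→x6 (11); capacity 2 + 11 = 13.
Cut capacity 18 exceeds the max flow 13, so it is not minimum.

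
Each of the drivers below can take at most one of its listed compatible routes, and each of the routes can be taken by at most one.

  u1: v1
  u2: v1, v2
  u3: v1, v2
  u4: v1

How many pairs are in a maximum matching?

Unit-capacity flow: source→left, listed edges, right→sink; max matching = max flow.
Augmenting path u1→v1 (+1); matched 1.
Augmenting path u2→v2 (+1); matched 2.
No augmenting path remains; maximum matching = 2.
König certificate: {v1, v2} is a vertex cover of size 2 (every listed pair touches it), so no matching can be larger.

2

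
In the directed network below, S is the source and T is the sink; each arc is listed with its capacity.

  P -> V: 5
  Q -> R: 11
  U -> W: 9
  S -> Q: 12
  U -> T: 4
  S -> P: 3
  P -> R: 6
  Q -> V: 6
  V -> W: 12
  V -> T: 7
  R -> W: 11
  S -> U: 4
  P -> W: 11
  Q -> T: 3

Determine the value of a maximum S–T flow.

14

Augment S→Q→T: bottleneck 3, flow now 3.
Augment S→U→T: bottleneck 4, flow now 7.
Augment S→P→V→T: bottleneck 3, flow now 10.
Augment S→Q→V→T: bottleneck 4, flow now 14.
No augmenting path remains; maximum flow = 14.
In the residual graph, reachable from S: {S, P, Q, R, V, W}.
Min-cut edges: S→U (4), Q→T (3), V→T (7); capacity 4 + 3 + 7 = 14.
This cut is saturated, so no flow can exceed 14.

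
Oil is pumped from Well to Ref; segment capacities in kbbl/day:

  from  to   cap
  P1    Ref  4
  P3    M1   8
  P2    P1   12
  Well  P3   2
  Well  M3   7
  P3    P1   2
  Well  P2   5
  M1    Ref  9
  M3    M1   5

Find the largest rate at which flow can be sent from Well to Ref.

11

Augment Well→P3→P1→Ref: bottleneck 2, flow now 2.
Augment Well→P2→P1→Ref: bottleneck 2, flow now 4.
Augment Well→M3→M1→Ref: bottleneck 5, flow now 9.
Augment Well→P2→P1→P3→M1→Ref: bottleneck 2, flow now 11. (uses reverse residual edge)
No augmenting path remains; maximum flow = 11.
In the residual graph, reachable from Well: {Well, P2, M3, P1}.
Min-cut edges: Well→P3 (2), M3→M1 (5), P1→Ref (4); capacity 2 + 5 + 4 = 11.
This cut is saturated, so no flow can exceed 11.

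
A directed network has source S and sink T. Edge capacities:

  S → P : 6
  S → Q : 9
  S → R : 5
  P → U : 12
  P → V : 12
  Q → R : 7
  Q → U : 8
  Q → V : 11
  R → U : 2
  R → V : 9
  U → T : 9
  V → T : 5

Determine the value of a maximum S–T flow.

14

Augment S→P→U→T: bottleneck 6, flow now 6.
Augment S→Q→U→T: bottleneck 3, flow now 9.
Augment S→Q→V→T: bottleneck 5, flow now 14.
No augmenting path remains; maximum flow = 14.
In the residual graph, reachable from S: {S, P, Q, R, U, V}.
Min-cut edges: U→T (9), V→T (5); capacity 9 + 5 = 14.
This cut is saturated, so no flow can exceed 14.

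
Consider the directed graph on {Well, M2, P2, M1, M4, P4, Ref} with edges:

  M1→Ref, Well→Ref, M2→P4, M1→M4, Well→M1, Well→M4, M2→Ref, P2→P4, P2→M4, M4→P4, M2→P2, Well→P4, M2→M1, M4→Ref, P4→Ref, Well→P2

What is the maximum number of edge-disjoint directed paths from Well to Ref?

4

Assign every edge capacity 1; by Menger, the answer equals the max flow.
Path Well→Ref (+1); total 1.
Path Well→M1→Ref (+1); total 2.
Path Well→M4→Ref (+1); total 3.
Path Well→P4→Ref (+1); total 4.
No residual Well→Ref path; max flow = 4.
Certifying cut of size 4: {M4→Ref, P4→Ref, Well→M1, Well→Ref}.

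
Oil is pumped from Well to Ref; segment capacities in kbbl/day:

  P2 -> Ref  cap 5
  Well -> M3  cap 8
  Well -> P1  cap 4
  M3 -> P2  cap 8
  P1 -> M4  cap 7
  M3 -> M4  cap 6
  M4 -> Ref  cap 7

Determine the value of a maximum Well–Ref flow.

Augment Well→P1→M4→Ref: bottleneck 4, flow now 4.
Augment Well→M3→P2→Ref: bottleneck 5, flow now 9.
Augment Well→M3→M4→Ref: bottleneck 3, flow now 12.
No augmenting path remains; maximum flow = 12.
In the residual graph, reachable from Well: {Well}.
Min-cut edges: Well→P1 (4), Well→M3 (8); capacity 4 + 8 = 12.
This cut is saturated, so no flow can exceed 12.

12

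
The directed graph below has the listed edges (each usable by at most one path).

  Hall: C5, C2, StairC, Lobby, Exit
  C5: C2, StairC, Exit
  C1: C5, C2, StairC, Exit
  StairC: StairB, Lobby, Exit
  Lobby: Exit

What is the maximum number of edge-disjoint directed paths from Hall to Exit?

4

Assign every edge capacity 1; by Menger, the answer equals the max flow.
Path Hall→Exit (+1); total 1.
Path Hall→C5→Exit (+1); total 2.
Path Hall→StairC→Exit (+1); total 3.
Path Hall→Lobby→Exit (+1); total 4.
No residual Hall→Exit path; max flow = 4.
Certifying cut of size 4: {Hall→C5, Hall→Exit, Hall→Lobby, Hall→StairC}.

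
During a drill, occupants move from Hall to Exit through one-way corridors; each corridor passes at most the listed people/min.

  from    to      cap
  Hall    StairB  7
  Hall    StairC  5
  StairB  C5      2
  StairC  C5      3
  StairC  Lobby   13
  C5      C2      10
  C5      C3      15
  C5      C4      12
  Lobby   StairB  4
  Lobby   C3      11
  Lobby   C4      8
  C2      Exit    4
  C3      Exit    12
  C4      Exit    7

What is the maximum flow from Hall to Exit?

Augment Hall→StairB→C5→C2→Exit: bottleneck 2, flow now 2.
Augment Hall→StairC→C5→C2→Exit: bottleneck 2, flow now 4.
Augment Hall→StairC→C5→C3→Exit: bottleneck 1, flow now 5.
Augment Hall→StairC→Lobby→C3→Exit: bottleneck 2, flow now 7.
No augmenting path remains; maximum flow = 7.
In the residual graph, reachable from Hall: {Hall, StairB}.
Min-cut edges: Hall→StairC (5), StairB→C5 (2); capacity 5 + 2 = 7.
This cut is saturated, so no flow can exceed 7.

7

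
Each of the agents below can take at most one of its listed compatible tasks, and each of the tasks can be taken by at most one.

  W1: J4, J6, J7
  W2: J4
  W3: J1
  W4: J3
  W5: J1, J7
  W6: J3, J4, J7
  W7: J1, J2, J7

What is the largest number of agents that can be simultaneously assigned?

Unit-capacity flow: source→left, listed edges, right→sink; max matching = max flow.
Augmenting path W1→J4 (+1); matched 1.
Augmenting path W3→J1 (+1); matched 2.
Augmenting path W4→J3 (+1); matched 3.
Augmenting path W5→J7 (+1); matched 4.
Augmenting path W7→J2 (+1); matched 5.
Augmenting path W2→J4→W1→J6 (+1); matched 6.
No augmenting path remains; maximum matching = 6.
König certificate: {W1, W7, J1, J3, J4, J7} is a vertex cover of size 6 (every listed pair touches it), so no matching can be larger.

6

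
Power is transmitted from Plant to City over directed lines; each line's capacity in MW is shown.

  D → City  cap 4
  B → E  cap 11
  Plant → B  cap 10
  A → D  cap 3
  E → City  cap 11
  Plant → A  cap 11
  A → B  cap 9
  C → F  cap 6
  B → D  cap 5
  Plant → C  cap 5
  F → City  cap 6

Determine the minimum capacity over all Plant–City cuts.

Augment Plant→A→D→City: bottleneck 3, flow now 3.
Augment Plant→B→D→City: bottleneck 1, flow now 4.
Augment Plant→B→E→City: bottleneck 9, flow now 13.
Augment Plant→C→F→City: bottleneck 5, flow now 18.
Augment Plant→A→B→E→City: bottleneck 2, flow now 20.
No augmenting path remains; maximum flow = 20.
By max-flow min-cut, the minimum cut capacity equals the max flow.
In the residual graph, reachable from Plant: {Plant, A, B, D}.
Min-cut edges: Plant→C (5), B→E (11), D→City (4); capacity 5 + 11 + 4 = 20.

20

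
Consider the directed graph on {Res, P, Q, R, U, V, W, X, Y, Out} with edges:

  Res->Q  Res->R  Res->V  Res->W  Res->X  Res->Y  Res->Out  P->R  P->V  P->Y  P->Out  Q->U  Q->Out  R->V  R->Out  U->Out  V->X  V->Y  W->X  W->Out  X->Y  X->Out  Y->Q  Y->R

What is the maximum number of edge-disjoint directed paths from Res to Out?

Assign every edge capacity 1; by Menger, the answer equals the max flow.
Path Res→Out (+1); total 1.
Path Res→Q→Out (+1); total 2.
Path Res→R→Out (+1); total 3.
Path Res→W→Out (+1); total 4.
Path Res→X→Out (+1); total 5.
Path Res→Y→Q→U→Out (+1); total 6.
No residual Res→Out path; max flow = 6.
Certifying cut of size 6: {R→Out, Res→Out, Res→Q, Res→W, X→Out, Y→Q}.

6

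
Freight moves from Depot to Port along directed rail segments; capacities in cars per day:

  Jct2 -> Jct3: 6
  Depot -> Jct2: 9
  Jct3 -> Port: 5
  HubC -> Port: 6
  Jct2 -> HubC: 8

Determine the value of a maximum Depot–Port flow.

9

Augment Depot→Jct2→HubC→Port: bottleneck 6, flow now 6.
Augment Depot→Jct2→Jct3→Port: bottleneck 3, flow now 9.
No augmenting path remains; maximum flow = 9.
In the residual graph, reachable from Depot: {Depot}.
Min-cut edges: Depot→Jct2 (9); capacity 9 = 9.
This cut is saturated, so no flow can exceed 9.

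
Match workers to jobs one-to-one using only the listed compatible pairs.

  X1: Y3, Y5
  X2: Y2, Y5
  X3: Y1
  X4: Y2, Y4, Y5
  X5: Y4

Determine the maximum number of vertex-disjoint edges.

5

Unit-capacity flow: source→left, listed edges, right→sink; max matching = max flow.
Augmenting path X1→Y3 (+1); matched 1.
Augmenting path X2→Y2 (+1); matched 2.
Augmenting path X3→Y1 (+1); matched 3.
Augmenting path X4→Y4 (+1); matched 4.
Augmenting path X5→Y4→X4→Y5 (+1); matched 5.
No augmenting path remains; maximum matching = 5.
König certificate: {X1, X2, X3, X4, X5} is a vertex cover of size 5 (every listed pair touches it), so no matching can be larger.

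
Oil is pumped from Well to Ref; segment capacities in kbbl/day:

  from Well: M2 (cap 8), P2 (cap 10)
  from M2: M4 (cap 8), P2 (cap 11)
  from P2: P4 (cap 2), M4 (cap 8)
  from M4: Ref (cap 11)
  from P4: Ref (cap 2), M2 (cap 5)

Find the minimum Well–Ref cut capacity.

Augment Well→M2→M4→Ref: bottleneck 8, flow now 8.
Augment Well→P2→M4→Ref: bottleneck 3, flow now 11.
Augment Well→P2→P4→Ref: bottleneck 2, flow now 13.
No augmenting path remains; maximum flow = 13.
By max-flow min-cut, the minimum cut capacity equals the max flow.
In the residual graph, reachable from Well: {Well, M2, P2, M4}.
Min-cut edges: P2→P4 (2), M4→Ref (11); capacity 2 + 11 = 13.

13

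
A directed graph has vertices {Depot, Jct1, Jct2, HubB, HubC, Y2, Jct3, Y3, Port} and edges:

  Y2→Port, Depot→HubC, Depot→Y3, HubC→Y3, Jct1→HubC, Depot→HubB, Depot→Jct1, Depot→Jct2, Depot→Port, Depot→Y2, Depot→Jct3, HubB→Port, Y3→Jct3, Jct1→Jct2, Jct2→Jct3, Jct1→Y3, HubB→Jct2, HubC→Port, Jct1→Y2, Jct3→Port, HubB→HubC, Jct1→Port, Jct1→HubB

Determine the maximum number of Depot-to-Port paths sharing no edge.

Assign every edge capacity 1; by Menger, the answer equals the max flow.
Path Depot→Port (+1); total 1.
Path Depot→Jct1→Port (+1); total 2.
Path Depot→HubB→Port (+1); total 3.
Path Depot→HubC→Port (+1); total 4.
Path Depot→Y2→Port (+1); total 5.
Path Depot→Jct3→Port (+1); total 6.
No residual Depot→Port path; max flow = 6.
Certifying cut of size 6: {Depot→HubB, Depot→HubC, Depot→Jct1, Depot→Port, Depot→Y2, Jct3→Port}.

6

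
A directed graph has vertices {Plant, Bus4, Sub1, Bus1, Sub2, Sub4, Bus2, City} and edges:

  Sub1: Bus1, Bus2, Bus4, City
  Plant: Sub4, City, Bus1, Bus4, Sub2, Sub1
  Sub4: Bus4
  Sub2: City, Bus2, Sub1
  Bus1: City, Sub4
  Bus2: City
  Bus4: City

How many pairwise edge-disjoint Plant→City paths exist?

Assign every edge capacity 1; by Menger, the answer equals the max flow.
Path Plant→City (+1); total 1.
Path Plant→Bus4→City (+1); total 2.
Path Plant→Sub1→City (+1); total 3.
Path Plant→Bus1→City (+1); total 4.
Path Plant→Sub2→City (+1); total 5.
No residual Plant→City path; max flow = 5.
Certifying cut of size 5: {Bus4→City, Plant→Bus1, Plant→City, Plant→Sub1, Plant→Sub2}.

5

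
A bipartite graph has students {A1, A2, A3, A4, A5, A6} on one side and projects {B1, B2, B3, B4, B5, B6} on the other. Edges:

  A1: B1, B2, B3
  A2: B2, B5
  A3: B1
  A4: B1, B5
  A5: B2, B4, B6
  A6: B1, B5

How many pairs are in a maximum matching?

5

Unit-capacity flow: source→left, listed edges, right→sink; max matching = max flow.
Augmenting path A1→B1 (+1); matched 1.
Augmenting path A2→B2 (+1); matched 2.
Augmenting path A4→B5 (+1); matched 3.
Augmenting path A5→B4 (+1); matched 4.
Augmenting path A3→B1→A1→B3 (+1); matched 5.
No augmenting path remains; maximum matching = 5.
König certificate: {A1, A2, A5, B1, B5} is a vertex cover of size 5 (every listed pair touches it), so no matching can be larger.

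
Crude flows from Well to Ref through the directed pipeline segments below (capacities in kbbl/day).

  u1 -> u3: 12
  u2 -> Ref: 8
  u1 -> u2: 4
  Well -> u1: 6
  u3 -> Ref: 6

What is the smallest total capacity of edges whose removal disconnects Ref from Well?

Augment Well→u1→u2→Ref: bottleneck 4, flow now 4.
Augment Well→u1→u3→Ref: bottleneck 2, flow now 6.
No augmenting path remains; maximum flow = 6.
By max-flow min-cut, the minimum cut capacity equals the max flow.
In the residual graph, reachable from Well: {Well}.
Min-cut edges: Well→u1 (6); capacity 6 = 6.

6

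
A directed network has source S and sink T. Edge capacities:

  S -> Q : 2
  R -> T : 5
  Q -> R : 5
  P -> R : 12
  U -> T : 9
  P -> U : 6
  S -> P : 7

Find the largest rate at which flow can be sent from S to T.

Augment S→P→R→T: bottleneck 5, flow now 5.
Augment S→P→U→T: bottleneck 2, flow now 7.
Augment S→Q→R→P→U→T: bottleneck 2, flow now 9. (uses reverse residual edge)
No augmenting path remains; maximum flow = 9.
In the residual graph, reachable from S: {S}.
Min-cut edges: S→P (7), S→Q (2); capacity 7 + 2 = 9.
This cut is saturated, so no flow can exceed 9.

9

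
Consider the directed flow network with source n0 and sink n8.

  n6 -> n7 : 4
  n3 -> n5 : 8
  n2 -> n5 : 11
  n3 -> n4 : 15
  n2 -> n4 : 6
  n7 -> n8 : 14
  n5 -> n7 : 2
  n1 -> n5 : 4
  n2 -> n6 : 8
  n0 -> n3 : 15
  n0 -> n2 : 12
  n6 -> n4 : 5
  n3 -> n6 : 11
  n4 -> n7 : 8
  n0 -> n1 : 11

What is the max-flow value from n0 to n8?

14

Augment n0→n1→n5→n7→n8: bottleneck 2, flow now 2.
Augment n0→n2→n4→n7→n8: bottleneck 6, flow now 8.
Augment n0→n2→n6→n7→n8: bottleneck 4, flow now 12.
Augment n0→n3→n4→n7→n8: bottleneck 2, flow now 14.
No augmenting path remains; maximum flow = 14.
In the residual graph, reachable from n0: {n0, n1, n2, n3, n4, n5, n6}.
Min-cut edges: n4→n7 (8), n5→n7 (2), n6→n7 (4); capacity 8 + 2 + 4 = 14.
This cut is saturated, so no flow can exceed 14.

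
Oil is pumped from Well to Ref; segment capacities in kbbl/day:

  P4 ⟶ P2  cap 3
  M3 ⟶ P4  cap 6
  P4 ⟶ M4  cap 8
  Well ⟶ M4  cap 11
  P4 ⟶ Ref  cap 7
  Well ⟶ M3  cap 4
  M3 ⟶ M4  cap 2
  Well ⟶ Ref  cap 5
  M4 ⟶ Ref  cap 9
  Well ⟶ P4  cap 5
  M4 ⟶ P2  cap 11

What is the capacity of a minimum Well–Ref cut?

Augment Well→Ref: bottleneck 5, flow now 5.
Augment Well→P4→Ref: bottleneck 5, flow now 10.
Augment Well→M4→Ref: bottleneck 9, flow now 19.
Augment Well→M3→P4→Ref: bottleneck 2, flow now 21.
No augmenting path remains; maximum flow = 21.
By max-flow min-cut, the minimum cut capacity equals the max flow.
In the residual graph, reachable from Well: {Well, M3, P4, M4, P2}.
Min-cut edges: Well→Ref (5), P4→Ref (7), M4→Ref (9); capacity 5 + 7 + 9 = 21.

21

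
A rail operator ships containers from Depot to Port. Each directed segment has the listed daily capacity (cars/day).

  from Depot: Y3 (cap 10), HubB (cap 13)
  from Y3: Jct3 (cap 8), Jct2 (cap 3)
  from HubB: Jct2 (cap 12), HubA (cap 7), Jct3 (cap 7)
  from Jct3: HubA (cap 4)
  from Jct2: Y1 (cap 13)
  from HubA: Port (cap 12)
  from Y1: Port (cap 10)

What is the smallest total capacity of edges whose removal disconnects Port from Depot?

20

Augment Depot→HubB→HubA→Port: bottleneck 7, flow now 7.
Augment Depot→Y3→Jct3→HubA→Port: bottleneck 4, flow now 11.
Augment Depot→Y3→Jct2→Y1→Port: bottleneck 3, flow now 14.
Augment Depot→HubB→Jct2→Y1→Port: bottleneck 6, flow now 20.
No augmenting path remains; maximum flow = 20.
By max-flow min-cut, the minimum cut capacity equals the max flow.
In the residual graph, reachable from Depot: {Depot, Y3, Jct3}.
Min-cut edges: Depot→HubB (13), Y3→Jct2 (3), Jct3→HubA (4); capacity 13 + 3 + 4 = 20.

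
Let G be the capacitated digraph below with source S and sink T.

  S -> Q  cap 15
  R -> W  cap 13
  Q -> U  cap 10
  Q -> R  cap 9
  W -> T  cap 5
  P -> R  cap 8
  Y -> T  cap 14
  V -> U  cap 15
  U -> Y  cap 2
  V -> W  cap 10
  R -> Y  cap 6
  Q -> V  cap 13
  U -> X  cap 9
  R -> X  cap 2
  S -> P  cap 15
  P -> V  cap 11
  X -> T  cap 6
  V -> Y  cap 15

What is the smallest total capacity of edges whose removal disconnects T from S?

25

Augment S→P→R→W→T: bottleneck 5, flow now 5.
Augment S→P→R→X→T: bottleneck 2, flow now 7.
Augment S→P→R→Y→T: bottleneck 1, flow now 8.
Augment S→P→V→Y→T: bottleneck 7, flow now 15.
Augment S→Q→R→Y→T: bottleneck 5, flow now 20.
Augment S→Q→U→X→T: bottleneck 4, flow now 24.
Augment S→Q→U→Y→T: bottleneck 1, flow now 25.
No augmenting path remains; maximum flow = 25.
By max-flow min-cut, the minimum cut capacity equals the max flow.
In the residual graph, reachable from S: {S, P, Q, R, U, V, W, X, Y}.
Min-cut edges: W→T (5), X→T (6), Y→T (14); capacity 5 + 6 + 14 = 25.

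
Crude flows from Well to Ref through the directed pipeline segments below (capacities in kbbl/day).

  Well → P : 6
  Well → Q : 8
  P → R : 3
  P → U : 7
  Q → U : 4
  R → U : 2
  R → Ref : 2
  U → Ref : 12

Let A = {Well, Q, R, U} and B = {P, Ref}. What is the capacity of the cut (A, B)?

20

Edges leaving {Well, Q, R, U}: Well→P (6), R→Ref (2), U→Ref (12).
Cut capacity = 6 + 2 + 12 = 20.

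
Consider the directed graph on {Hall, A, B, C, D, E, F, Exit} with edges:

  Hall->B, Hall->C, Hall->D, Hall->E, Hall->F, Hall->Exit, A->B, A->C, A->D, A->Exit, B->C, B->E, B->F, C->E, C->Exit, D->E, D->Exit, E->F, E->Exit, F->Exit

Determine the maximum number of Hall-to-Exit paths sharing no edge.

5

Assign every edge capacity 1; by Menger, the answer equals the max flow.
Path Hall→Exit (+1); total 1.
Path Hall→C→Exit (+1); total 2.
Path Hall→D→Exit (+1); total 3.
Path Hall→E→Exit (+1); total 4.
Path Hall→F→Exit (+1); total 5.
No residual Hall→Exit path; max flow = 5.
Certifying cut of size 5: {C→Exit, E→Exit, F→Exit, Hall→D, Hall→Exit}.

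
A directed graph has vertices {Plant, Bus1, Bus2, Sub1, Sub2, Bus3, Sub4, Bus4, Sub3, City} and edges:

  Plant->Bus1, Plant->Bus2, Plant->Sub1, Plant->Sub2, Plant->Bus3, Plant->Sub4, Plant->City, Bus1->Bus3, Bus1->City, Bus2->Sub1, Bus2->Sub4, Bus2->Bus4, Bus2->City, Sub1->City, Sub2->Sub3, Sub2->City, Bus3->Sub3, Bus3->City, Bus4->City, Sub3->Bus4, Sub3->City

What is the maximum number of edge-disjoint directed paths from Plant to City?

Assign every edge capacity 1; by Menger, the answer equals the max flow.
Path Plant→City (+1); total 1.
Path Plant→Bus1→City (+1); total 2.
Path Plant→Bus2→City (+1); total 3.
Path Plant→Sub1→City (+1); total 4.
Path Plant→Sub2→City (+1); total 5.
Path Plant→Bus3→City (+1); total 6.
No residual Plant→City path; max flow = 6.
Certifying cut of size 6: {Plant→Bus1, Plant→Bus2, Plant→Bus3, Plant→City, Plant→Sub1, Plant→Sub2}.

6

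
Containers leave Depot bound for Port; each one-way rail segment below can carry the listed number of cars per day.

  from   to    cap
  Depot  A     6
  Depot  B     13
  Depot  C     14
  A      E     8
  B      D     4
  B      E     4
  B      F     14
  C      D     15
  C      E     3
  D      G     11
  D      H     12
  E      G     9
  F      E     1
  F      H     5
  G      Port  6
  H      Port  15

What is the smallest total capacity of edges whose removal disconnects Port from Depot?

Augment Depot→A→E→G→Port: bottleneck 6, flow now 6.
Augment Depot→B→D→H→Port: bottleneck 4, flow now 10.
Augment Depot→B→F→H→Port: bottleneck 5, flow now 15.
Augment Depot→C→D→H→Port: bottleneck 6, flow now 21.
No augmenting path remains; maximum flow = 21.
By max-flow min-cut, the minimum cut capacity equals the max flow.
In the residual graph, reachable from Depot: {Depot, A, B, C, D, E, F, G, H}.
Min-cut edges: G→Port (6), H→Port (15); capacity 6 + 15 = 21.

21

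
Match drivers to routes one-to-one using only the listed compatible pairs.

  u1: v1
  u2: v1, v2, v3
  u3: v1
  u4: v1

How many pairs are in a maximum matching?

Unit-capacity flow: source→left, listed edges, right→sink; max matching = max flow.
Augmenting path u1→v1 (+1); matched 1.
Augmenting path u2→v2 (+1); matched 2.
No augmenting path remains; maximum matching = 2.
König certificate: {u2, v1} is a vertex cover of size 2 (every listed pair touches it), so no matching can be larger.

2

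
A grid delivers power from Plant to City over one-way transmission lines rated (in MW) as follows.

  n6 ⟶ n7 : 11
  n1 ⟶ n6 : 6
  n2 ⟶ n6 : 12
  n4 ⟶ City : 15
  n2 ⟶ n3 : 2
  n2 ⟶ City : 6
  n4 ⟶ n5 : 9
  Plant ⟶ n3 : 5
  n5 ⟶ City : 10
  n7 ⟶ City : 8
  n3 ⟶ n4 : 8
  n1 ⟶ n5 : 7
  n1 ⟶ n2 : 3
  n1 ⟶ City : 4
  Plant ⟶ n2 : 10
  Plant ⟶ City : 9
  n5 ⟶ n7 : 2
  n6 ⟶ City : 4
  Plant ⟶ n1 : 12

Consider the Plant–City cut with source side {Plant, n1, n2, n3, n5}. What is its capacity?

Edges leaving {Plant, n1, n2, n3, n5}: Plant→City (9), n1→n6 (6), n1→City (4), n2→n6 (12), n2→City (6), n3→n4 (8), n5→n7 (2), n5→City (10).
Cut capacity = 9 + 6 + 4 + 12 + 6 + 8 + 2 + 10 = 57.

57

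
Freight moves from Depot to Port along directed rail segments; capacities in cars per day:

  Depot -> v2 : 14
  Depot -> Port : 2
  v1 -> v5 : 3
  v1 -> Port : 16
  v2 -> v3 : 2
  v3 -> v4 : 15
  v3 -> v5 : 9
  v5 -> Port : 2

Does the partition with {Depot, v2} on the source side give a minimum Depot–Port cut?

Given cut capacity: 2 + 2 = 4.
Augment Depot→Port: bottleneck 2, flow now 2.
Augment Depot→v2→v3→v5→Port: bottleneck 2, flow now 4.
No augmenting path remains; maximum flow = 4.
Cut capacity 4 equals the max flow, so it is a minimum cut.

Yes — it is a minimum cut (capacity 4).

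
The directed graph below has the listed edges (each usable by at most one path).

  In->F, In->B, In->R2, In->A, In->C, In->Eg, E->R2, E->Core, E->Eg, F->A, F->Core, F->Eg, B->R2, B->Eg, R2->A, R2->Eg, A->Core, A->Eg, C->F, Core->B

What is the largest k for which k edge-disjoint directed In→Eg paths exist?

Assign every edge capacity 1; by Menger, the answer equals the max flow.
Path In→Eg (+1); total 1.
Path In→F→Eg (+1); total 2.
Path In→B→Eg (+1); total 3.
Path In→R2→Eg (+1); total 4.
Path In→A→Eg (+1); total 5.
No residual In→Eg path; max flow = 5.
Certifying cut of size 5: {A→Eg, B→Eg, F→Eg, In→Eg, R2→Eg}.

5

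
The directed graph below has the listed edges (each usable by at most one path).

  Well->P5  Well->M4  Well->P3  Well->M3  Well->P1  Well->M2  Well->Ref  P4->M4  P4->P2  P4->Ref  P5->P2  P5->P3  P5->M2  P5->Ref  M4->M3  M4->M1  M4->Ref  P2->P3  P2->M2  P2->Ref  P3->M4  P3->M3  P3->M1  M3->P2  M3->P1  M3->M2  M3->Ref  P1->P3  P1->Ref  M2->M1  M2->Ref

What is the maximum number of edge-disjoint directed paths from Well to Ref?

Assign every edge capacity 1; by Menger, the answer equals the max flow.
Path Well→Ref (+1); total 1.
Path Well→P5→Ref (+1); total 2.
Path Well→M4→Ref (+1); total 3.
Path Well→M3→Ref (+1); total 4.
Path Well→P1→Ref (+1); total 5.
Path Well→M2→Ref (+1); total 6.
Path Well→P3→M3→P2→Ref (+1); total 7.
No residual Well→Ref path; max flow = 7.
Certifying cut of size 7: {Well→M2, Well→M3, Well→M4, Well→P1, Well→P3, Well→P5, Well→Ref}.

7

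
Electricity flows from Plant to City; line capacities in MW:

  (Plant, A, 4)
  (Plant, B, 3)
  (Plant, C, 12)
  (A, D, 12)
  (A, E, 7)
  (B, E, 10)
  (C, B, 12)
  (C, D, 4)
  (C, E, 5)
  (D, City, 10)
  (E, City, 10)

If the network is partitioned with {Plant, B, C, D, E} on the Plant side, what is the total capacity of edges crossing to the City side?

Edges leaving {Plant, B, C, D, E}: Plant→A (4), D→City (10), E→City (10).
Cut capacity = 4 + 10 + 10 = 24.

24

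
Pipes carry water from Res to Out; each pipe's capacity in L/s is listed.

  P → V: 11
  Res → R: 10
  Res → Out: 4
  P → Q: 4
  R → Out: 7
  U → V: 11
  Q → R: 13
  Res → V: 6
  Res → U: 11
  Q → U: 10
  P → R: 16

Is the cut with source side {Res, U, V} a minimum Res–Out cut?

No — its capacity is 14, but the minimum cut has capacity 11.

Given cut capacity: 10 + 4 = 14.
Augment Res→Out: bottleneck 4, flow now 4.
Augment Res→R→Out: bottleneck 7, flow now 11.
No augmenting path remains; maximum flow = 11.
In the residual graph, reachable from Res: {Res, R, U, V}.
Min-cut edges: Res→Out (4), R→Out (7); capacity 4 + 7 = 11.
Cut capacity 14 exceeds the max flow 11, so it is not minimum.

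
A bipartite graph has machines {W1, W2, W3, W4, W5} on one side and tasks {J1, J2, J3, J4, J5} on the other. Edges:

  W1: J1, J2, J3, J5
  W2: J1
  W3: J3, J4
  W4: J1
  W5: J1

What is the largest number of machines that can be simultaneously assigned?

Unit-capacity flow: source→left, listed edges, right→sink; max matching = max flow.
Augmenting path W1→J1 (+1); matched 1.
Augmenting path W3→J3 (+1); matched 2.
Augmenting path W2→J1→W1→J2 (+1); matched 3.
No augmenting path remains; maximum matching = 3.
König certificate: {W1, W3, J1} is a vertex cover of size 3 (every listed pair touches it), so no matching can be larger.

3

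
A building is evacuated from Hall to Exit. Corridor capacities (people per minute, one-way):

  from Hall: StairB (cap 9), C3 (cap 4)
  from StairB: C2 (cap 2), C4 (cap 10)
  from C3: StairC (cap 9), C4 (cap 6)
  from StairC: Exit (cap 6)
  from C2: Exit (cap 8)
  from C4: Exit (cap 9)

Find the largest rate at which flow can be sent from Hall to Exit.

13

Augment Hall→StairB→C2→Exit: bottleneck 2, flow now 2.
Augment Hall→StairB→C4→Exit: bottleneck 7, flow now 9.
Augment Hall→C3→StairC→Exit: bottleneck 4, flow now 13.
No augmenting path remains; maximum flow = 13.
In the residual graph, reachable from Hall: {Hall}.
Min-cut edges: Hall→StairB (9), Hall→C3 (4); capacity 9 + 4 = 13.
This cut is saturated, so no flow can exceed 13.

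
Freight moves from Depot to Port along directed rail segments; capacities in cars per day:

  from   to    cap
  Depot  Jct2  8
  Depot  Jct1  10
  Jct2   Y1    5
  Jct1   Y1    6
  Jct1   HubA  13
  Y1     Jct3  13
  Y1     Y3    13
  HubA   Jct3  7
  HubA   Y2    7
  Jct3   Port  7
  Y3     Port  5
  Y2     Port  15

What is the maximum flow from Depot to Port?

Augment Depot→Jct2→Y1→Jct3→Port: bottleneck 5, flow now 5.
Augment Depot→Jct1→Y1→Jct3→Port: bottleneck 2, flow now 7.
Augment Depot→Jct1→Y1→Y3→Port: bottleneck 4, flow now 11.
Augment Depot→Jct1→HubA→Y2→Port: bottleneck 4, flow now 15.
No augmenting path remains; maximum flow = 15.
In the residual graph, reachable from Depot: {Depot, Jct2}.
Min-cut edges: Depot→Jct1 (10), Jct2→Y1 (5); capacity 10 + 5 = 15.
This cut is saturated, so no flow can exceed 15.

15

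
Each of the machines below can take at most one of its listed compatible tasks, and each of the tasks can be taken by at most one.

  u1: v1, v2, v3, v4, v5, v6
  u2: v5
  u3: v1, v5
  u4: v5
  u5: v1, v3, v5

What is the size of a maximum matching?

Unit-capacity flow: source→left, listed edges, right→sink; max matching = max flow.
Augmenting path u1→v1 (+1); matched 1.
Augmenting path u2→v5 (+1); matched 2.
Augmenting path u5→v3 (+1); matched 3.
Augmenting path u3→v1→u1→v2 (+1); matched 4.
No augmenting path remains; maximum matching = 4.
König certificate: {u1, u3, u5, v5} is a vertex cover of size 4 (every listed pair touches it), so no matching can be larger.

4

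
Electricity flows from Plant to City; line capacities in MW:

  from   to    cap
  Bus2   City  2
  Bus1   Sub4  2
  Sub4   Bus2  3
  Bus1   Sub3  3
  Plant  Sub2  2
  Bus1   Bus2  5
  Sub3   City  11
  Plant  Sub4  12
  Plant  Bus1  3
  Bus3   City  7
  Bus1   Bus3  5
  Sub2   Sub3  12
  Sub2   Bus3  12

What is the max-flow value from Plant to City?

Augment Plant→Bus1→Sub3→City: bottleneck 3, flow now 3.
Augment Plant→Sub4→Bus2→City: bottleneck 2, flow now 5.
Augment Plant→Sub2→Sub3→City: bottleneck 2, flow now 7.
No augmenting path remains; maximum flow = 7.
In the residual graph, reachable from Plant: {Plant, Sub4, Bus2}.
Min-cut edges: Plant→Bus1 (3), Plant→Sub2 (2), Bus2→City (2); capacity 3 + 2 + 2 = 7.
This cut is saturated, so no flow can exceed 7.

7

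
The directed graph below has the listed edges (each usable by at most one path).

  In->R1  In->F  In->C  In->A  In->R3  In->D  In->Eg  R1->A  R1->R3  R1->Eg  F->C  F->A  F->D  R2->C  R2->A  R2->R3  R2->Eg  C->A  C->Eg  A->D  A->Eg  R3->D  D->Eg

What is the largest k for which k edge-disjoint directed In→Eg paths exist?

Assign every edge capacity 1; by Menger, the answer equals the max flow.
Path In→Eg (+1); total 1.
Path In→R1→Eg (+1); total 2.
Path In→C→Eg (+1); total 3.
Path In→A→Eg (+1); total 4.
Path In→D→Eg (+1); total 5.
No residual In→Eg path; max flow = 5.
Certifying cut of size 5: {A→Eg, C→Eg, D→Eg, In→Eg, In→R1}.

5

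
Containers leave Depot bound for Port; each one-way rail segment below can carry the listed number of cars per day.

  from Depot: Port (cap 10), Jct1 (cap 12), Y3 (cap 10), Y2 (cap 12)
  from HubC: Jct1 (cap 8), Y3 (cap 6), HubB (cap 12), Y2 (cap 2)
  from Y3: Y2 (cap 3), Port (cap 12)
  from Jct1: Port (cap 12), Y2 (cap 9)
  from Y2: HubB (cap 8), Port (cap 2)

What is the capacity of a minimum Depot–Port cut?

34

Augment Depot→Port: bottleneck 10, flow now 10.
Augment Depot→Y3→Port: bottleneck 10, flow now 20.
Augment Depot→Jct1→Port: bottleneck 12, flow now 32.
Augment Depot→Y2→Port: bottleneck 2, flow now 34.
No augmenting path remains; maximum flow = 34.
By max-flow min-cut, the minimum cut capacity equals the max flow.
In the residual graph, reachable from Depot: {Depot, Y2, HubB}.
Min-cut edges: Depot→Y3 (10), Depot→Jct1 (12), Depot→Port (10), Y2→Port (2); capacity 10 + 12 + 10 + 2 = 34.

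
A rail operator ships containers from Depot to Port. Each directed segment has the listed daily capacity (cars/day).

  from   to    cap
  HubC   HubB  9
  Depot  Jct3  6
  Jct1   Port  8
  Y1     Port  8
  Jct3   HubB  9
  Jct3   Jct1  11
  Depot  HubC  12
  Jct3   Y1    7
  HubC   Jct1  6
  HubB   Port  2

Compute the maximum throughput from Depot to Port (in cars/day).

14

Augment Depot→Jct3→Jct1→Port: bottleneck 6, flow now 6.
Augment Depot→HubC→Jct1→Port: bottleneck 2, flow now 8.
Augment Depot→HubC→HubB→Port: bottleneck 2, flow now 10.
Augment Depot→HubC→Jct1→Jct3→Y1→Port: bottleneck 4, flow now 14. (uses reverse residual edge)
No augmenting path remains; maximum flow = 14.
In the residual graph, reachable from Depot: {Depot, HubC, HubB}.
Min-cut edges: Depot→Jct3 (6), HubC→Jct1 (6), HubB→Port (2); capacity 6 + 6 + 2 = 14.
This cut is saturated, so no flow can exceed 14.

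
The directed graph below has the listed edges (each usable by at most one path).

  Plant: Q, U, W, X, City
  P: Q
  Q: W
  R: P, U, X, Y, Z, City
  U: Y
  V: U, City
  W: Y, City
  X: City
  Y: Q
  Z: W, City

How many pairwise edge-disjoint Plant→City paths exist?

Assign every edge capacity 1; by Menger, the answer equals the max flow.
Path Plant→City (+1); total 1.
Path Plant→W→City (+1); total 2.
Path Plant→X→City (+1); total 3.
No residual Plant→City path; max flow = 3.
Certifying cut of size 3: {Plant→City, Plant→X, W→City}.

3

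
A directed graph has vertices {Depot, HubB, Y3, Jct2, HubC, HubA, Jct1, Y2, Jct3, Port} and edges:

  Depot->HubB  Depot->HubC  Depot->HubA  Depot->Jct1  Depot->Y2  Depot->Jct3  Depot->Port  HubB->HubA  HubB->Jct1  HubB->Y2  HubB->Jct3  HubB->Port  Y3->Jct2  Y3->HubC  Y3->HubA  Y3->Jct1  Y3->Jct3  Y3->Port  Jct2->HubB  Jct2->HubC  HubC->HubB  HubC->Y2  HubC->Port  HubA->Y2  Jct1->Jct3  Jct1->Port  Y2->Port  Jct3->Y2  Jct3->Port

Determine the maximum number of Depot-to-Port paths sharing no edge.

Assign every edge capacity 1; by Menger, the answer equals the max flow.
Path Depot→Port (+1); total 1.
Path Depot→HubB→Port (+1); total 2.
Path Depot→HubC→Port (+1); total 3.
Path Depot→Jct1→Port (+1); total 4.
Path Depot→Y2→Port (+1); total 5.
Path Depot→Jct3→Port (+1); total 6.
No residual Depot→Port path; max flow = 6.
Certifying cut of size 6: {Depot→HubB, Depot→HubC, Depot→Jct1, Depot→Jct3, Depot→Port, Y2→Port}.

6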